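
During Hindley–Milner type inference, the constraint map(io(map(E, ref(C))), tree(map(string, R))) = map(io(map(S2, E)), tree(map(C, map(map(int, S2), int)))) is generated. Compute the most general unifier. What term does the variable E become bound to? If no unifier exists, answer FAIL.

Decompose map/2: io(map(E, ref(C))) = io(map(S2, E)),  tree(map(string, R)) = tree(map(C, map(map(int, S2), int))).
Decompose io/1: map(E, ref(C)) = map(S2, E).
Decompose map/2: E = S2,  ref(C) = E.
Bind E := S2; substituting into the one remaining equation that mentions E gives: ref(C) = S2.
Bind S2 := ref(C); substituting into the remaining equation gives: tree(map(string, R)) = tree(map(C, map(map(int, ref(C)), int))). Substituting into the earlier binding gives E := ref(C).
Decompose tree/1: map(string, R) = map(C, map(map(int, ref(C)), int)).
Decompose map/2: string = C,  R = map(map(int, ref(C)), int).
Bind C := string; substituting into the remaining equation gives: R = map(map(int, ref(string)), int). Substituting into the earlier bindings gives E := ref(string), S2 := ref(string).
Bind R := map(map(int, ref(string)), int).
MGU = { E ↦ ref(string), S2 ↦ ref(string), C ↦ string, R ↦ map(map(int, ref(string)), int) }, so E ↦ ref(string).

ref(string)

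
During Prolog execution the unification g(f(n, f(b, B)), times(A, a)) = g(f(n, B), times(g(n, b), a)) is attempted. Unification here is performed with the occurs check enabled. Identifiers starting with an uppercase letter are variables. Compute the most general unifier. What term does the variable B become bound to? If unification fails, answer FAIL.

Decompose g/2: f(n, f(b, B)) = f(n, B),  times(A, a) = times(g(n, b), a).
Decompose f/2: n = n,  f(b, B) = B.
Delete trivial equation n = n.
Occurs check fails: B occurs in f(b, B); the equation B = f(b, B) has no finite solution.

FAIL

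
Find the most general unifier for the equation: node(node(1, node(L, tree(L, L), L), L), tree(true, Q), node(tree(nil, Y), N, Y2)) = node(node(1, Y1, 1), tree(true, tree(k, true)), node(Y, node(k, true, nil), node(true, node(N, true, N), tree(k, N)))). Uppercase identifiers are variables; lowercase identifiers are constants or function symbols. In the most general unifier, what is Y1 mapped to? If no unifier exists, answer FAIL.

Decompose node/3: node(1, node(L, tree(L, L), L), L) = node(1, Y1, 1),  tree(true, Q) = tree(true, tree(k, true)),  node(tree(nil, Y), N, Y2) = node(Y, node(k, true, nil), node(true, node(N, true, N), tree(k, N))).
Decompose node/3: 1 = 1,  node(L, tree(L, L), L) = Y1,  L = 1.
Delete trivial equation 1 = 1.
Bind Y1 := node(L, tree(L, L), L); no other remaining equation mentions Y1.
Bind L := 1; no other remaining equation mentions L. Substituting into the earlier binding gives Y1 := node(1, tree(1, 1), 1).
Decompose tree/2: true = true,  Q = tree(k, true).
Delete trivial equation true = true.
Bind Q := tree(k, true); no other remaining equation mentions Q.
Decompose node/3: tree(nil, Y) = Y,  N = node(k, true, nil),  Y2 = node(true, node(N, true, N), tree(k, N)).
Occurs check fails: Y occurs in tree(nil, Y); the equation Y = tree(nil, Y) has no finite solution.

FAIL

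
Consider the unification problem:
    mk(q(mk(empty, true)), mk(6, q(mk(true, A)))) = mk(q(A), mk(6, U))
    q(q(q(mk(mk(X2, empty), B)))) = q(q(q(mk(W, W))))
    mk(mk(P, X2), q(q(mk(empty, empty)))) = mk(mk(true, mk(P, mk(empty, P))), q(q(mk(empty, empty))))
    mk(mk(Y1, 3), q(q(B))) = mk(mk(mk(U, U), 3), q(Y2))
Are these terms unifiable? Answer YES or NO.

YES

Decompose mk/2: q(mk(empty, true)) = q(A),  mk(6, q(mk(true, A))) = mk(6, U).
Decompose q/1: mk(empty, true) = A.
Bind A := mk(empty, true); substituting into the one remaining equation that mentions A gives: mk(6, q(mk(true, mk(empty, true)))) = mk(6, U).
Decompose mk/2: 6 = 6,  q(mk(true, mk(empty, true))) = U.
Delete trivial equation 6 = 6.
Bind U := q(mk(true, mk(empty, true))); substituting into the one remaining equation that mentions U gives: mk(mk(Y1, 3), q(q(B))) = mk(mk(mk(q(mk(true, mk(empty, true))), q(mk(true, mk(empty, true)))), 3), q(Y2)).
Decompose q/1: q(q(mk(mk(X2, empty), B))) = q(q(mk(W, W))).
Decompose q/1: q(mk(mk(X2, empty), B)) = q(mk(W, W)).
Decompose q/1: mk(mk(X2, empty), B) = mk(W, W).
Decompose mk/2: mk(X2, empty) = W,  B = W.
Bind W := mk(X2, empty); substituting into the one remaining equation that mentions W gives: B = mk(X2, empty).
Bind B := mk(X2, empty); substituting into the one remaining equation that mentions B gives: mk(mk(Y1, 3), q(q(mk(X2, empty)))) = mk(mk(mk(q(mk(true, mk(empty, true))), q(mk(true, mk(empty, true)))), 3), q(Y2)).
Decompose mk/2: mk(P, X2) = mk(true, mk(P, mk(empty, P))),  q(q(mk(empty, empty))) = q(q(mk(empty, empty))).
Decompose mk/2: P = true,  X2 = mk(P, mk(empty, P)).
Bind P := true; substituting into the one remaining equation that mentions P gives: X2 = mk(true, mk(empty, true)).
Bind X2 := mk(true, mk(empty, true)); substituting into the one remaining equation that mentions X2 gives: mk(mk(Y1, 3), q(q(mk(mk(true, mk(empty, true)), empty)))) = mk(mk(mk(q(mk(true, mk(empty, true))), q(mk(true, mk(empty, true)))), 3), q(Y2)). Substituting into the earlier bindings gives W := mk(mk(true, mk(empty, true)), empty), B := mk(mk(true, mk(empty, true)), empty).
Delete trivial equation q(q(mk(empty, empty))) = q(q(mk(empty, empty))).
Decompose mk/2: mk(Y1, 3) = mk(mk(q(mk(true, mk(empty, true))), q(mk(true, mk(empty, true)))), 3),  q(q(mk(mk(true, mk(empty, true)), empty))) = q(Y2).
Decompose mk/2: Y1 = mk(q(mk(true, mk(empty, true))), q(mk(true, mk(empty, true)))),  3 = 3.
Bind Y1 := mk(q(mk(true, mk(empty, true))), q(mk(true, mk(empty, true)))); no other remaining equation mentions Y1.
Delete trivial equation 3 = 3.
Decompose q/1: q(mk(mk(true, mk(empty, true)), empty)) = Y2.
Bind Y2 := q(mk(mk(true, mk(empty, true)), empty)).
No equations remain and no clash or occurs-check failure arose, so a unifier exists.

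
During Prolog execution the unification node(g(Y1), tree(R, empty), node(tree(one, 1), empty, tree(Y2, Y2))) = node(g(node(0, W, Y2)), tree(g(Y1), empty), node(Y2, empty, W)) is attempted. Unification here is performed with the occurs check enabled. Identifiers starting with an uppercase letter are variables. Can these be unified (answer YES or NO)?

Decompose node/3: g(Y1) = g(node(0, W, Y2)),  tree(R, empty) = tree(g(Y1), empty),  node(tree(one, 1), empty, tree(Y2, Y2)) = node(Y2, empty, W).
Decompose g/1: Y1 = node(0, W, Y2).
Bind Y1 := node(0, W, Y2); substituting into the one remaining equation that mentions Y1 gives: tree(R, empty) = tree(g(node(0, W, Y2)), empty).
Decompose tree/2: R = g(node(0, W, Y2)),  empty = empty.
Bind R := g(node(0, W, Y2)); no other remaining equation mentions R.
Delete trivial equation empty = empty.
Decompose node/3: tree(one, 1) = Y2,  empty = empty,  tree(Y2, Y2) = W.
Bind Y2 := tree(one, 1); substituting into the one remaining equation that mentions Y2 gives: tree(tree(one, 1), tree(one, 1)) = W. Substituting into the earlier bindings gives Y1 := node(0, W, tree(one, 1)), R := g(node(0, W, tree(one, 1))).
Delete trivial equation empty = empty.
Bind W := tree(tree(one, 1), tree(one, 1)). Substituting into the earlier bindings gives Y1 := node(0, tree(tree(one, 1), tree(one, 1)), tree(one, 1)), R := g(node(0, tree(tree(one, 1), tree(one, 1)), tree(one, 1))).
No equations remain and no clash or occurs-check failure arose, so a unifier exists.

YES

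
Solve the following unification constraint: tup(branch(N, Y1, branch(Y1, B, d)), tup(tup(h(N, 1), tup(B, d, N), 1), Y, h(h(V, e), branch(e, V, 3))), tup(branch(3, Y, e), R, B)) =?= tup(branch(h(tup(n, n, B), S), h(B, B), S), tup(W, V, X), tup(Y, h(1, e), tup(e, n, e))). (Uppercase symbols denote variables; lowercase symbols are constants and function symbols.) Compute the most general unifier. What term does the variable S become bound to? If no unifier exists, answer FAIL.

Decompose tup/3: branch(N, Y1, branch(Y1, B, d)) =?= branch(h(tup(n, n, B), S), h(B, B), S),  tup(tup(h(N, 1), tup(B, d, N), 1), Y, h(h(V, e), branch(e, V, 3))) =?= tup(W, V, X),  tup(branch(3, Y, e), R, B) =?= tup(Y, h(1, e), tup(e, n, e)).
Decompose branch/3: N =?= h(tup(n, n, B), S),  Y1 =?= h(B, B),  branch(Y1, B, d) =?= S.
Bind N := h(tup(n, n, B), S); substituting into the one remaining equation that mentions N gives: tup(tup(h(h(tup(n, n, B), S), 1), tup(B, d, h(tup(n, n, B), S)), 1), Y, h(h(V, e), branch(e, V, 3))) =?= tup(W, V, X).
Bind Y1 := h(B, B); substituting into the one remaining equation that mentions Y1 gives: branch(h(B, B), B, d) =?= S.
Bind S := branch(h(B, B), B, d); substituting into the one remaining equation that mentions S gives: tup(tup(h(h(tup(n, n, B), branch(h(B, B), B, d)), 1), tup(B, d, h(tup(n, n, B), branch(h(B, B), B, d))), 1), Y, h(h(V, e), branch(e, V, 3))) =?= tup(W, V, X). Substituting into the earlier binding gives N := h(tup(n, n, B), branch(h(B, B), B, d)).
Decompose tup/3: tup(h(h(tup(n, n, B), branch(h(B, B), B, d)), 1), tup(B, d, h(tup(n, n, B), branch(h(B, B), B, d))), 1) =?= W,  Y =?= V,  h(h(V, e), branch(e, V, 3)) =?= X.
Bind W := tup(h(h(tup(n, n, B), branch(h(B, B), B, d)), 1), tup(B, d, h(tup(n, n, B), branch(h(B, B), B, d))), 1); no other remaining equation mentions W.
Bind Y := V; substituting into the one remaining equation that mentions Y gives: tup(branch(3, V, e), R, B) =?= tup(V, h(1, e), tup(e, n, e)).
Bind X := h(h(V, e), branch(e, V, 3)); no other remaining equation mentions X.
Decompose tup/3: branch(3, V, e) =?= V,  R =?= h(1, e),  B =?= tup(e, n, e).
Occurs check fails: V occurs in branch(3, V, e); the equation V =?= branch(3, V, e) has no finite solution.

FAIL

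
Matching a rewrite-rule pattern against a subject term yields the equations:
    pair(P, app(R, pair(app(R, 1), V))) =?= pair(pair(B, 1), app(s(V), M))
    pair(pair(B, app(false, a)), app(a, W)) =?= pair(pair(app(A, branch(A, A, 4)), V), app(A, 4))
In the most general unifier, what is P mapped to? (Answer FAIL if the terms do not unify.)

Decompose pair/2: P =?= pair(B, 1),  app(R, pair(app(R, 1), V)) =?= app(s(V), M).
Bind P := pair(B, 1); no other remaining equation mentions P.
Decompose app/2: R =?= s(V),  pair(app(R, 1), V) =?= M.
Bind R := s(V); substituting into the one remaining equation that mentions R gives: pair(app(s(V), 1), V) =?= M.
Bind M := pair(app(s(V), 1), V); no other remaining equation mentions M.
Decompose pair/2: pair(B, app(false, a)) =?= pair(app(A, branch(A, A, 4)), V),  app(a, W) =?= app(A, 4).
Decompose pair/2: B =?= app(A, branch(A, A, 4)),  app(false, a) =?= V.
Bind B := app(A, branch(A, A, 4)); no other remaining equation mentions B. Substituting into the earlier binding gives P := pair(app(A, branch(A, A, 4)), 1).
Bind V := app(false, a); no other remaining equation mentions V. Substituting into the earlier bindings gives R := s(app(false, a)), M := pair(app(s(app(false, a)), 1), app(false, a)).
Decompose app/2: a =?= A,  W =?= 4.
Bind A := a; no other remaining equation mentions A. Substituting into the earlier bindings gives P := pair(app(a, branch(a, a, 4)), 1), B := app(a, branch(a, a, 4)).
Bind W := 4.
MGU = { P -> pair(app(a, branch(a, a, 4)), 1), R -> s(app(false, a)), M -> pair(app(s(app(false, a)), 1), app(false, a)), B -> app(a, branch(a, a, 4)), V -> app(false, a), A -> a, W -> 4 }, so P -> pair(app(a, branch(a, a, 4)), 1).

pair(app(a, branch(a, a, 4)), 1)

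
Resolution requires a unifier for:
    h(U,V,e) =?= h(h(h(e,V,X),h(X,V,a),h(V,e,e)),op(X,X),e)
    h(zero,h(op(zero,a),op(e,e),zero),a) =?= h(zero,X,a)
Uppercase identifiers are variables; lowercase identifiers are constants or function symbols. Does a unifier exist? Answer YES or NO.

Decompose h/3: U =?= h(h(e,V,X),h(X,V,a),h(V,e,e)),  V =?= op(X,X),  e =?= e.
Bind U := h(h(e,V,X),h(X,V,a),h(V,e,e)); no other remaining equation mentions U.
Bind V := op(X,X); no other remaining equation mentions V. Substituting into the earlier binding gives U := h(h(e,op(X,X),X),h(X,op(X,X),a),h(op(X,X),e,e)).
Delete trivial equation e =?= e.
Decompose h/3: zero =?= zero,  h(op(zero,a),op(e,e),zero) =?= X,  a =?= a.
Delete trivial equation zero =?= zero.
Bind X := h(op(zero,a),op(e,e),zero); no other remaining equation mentions X. Substituting into the earlier bindings gives U := h(h(e,op(h(op(zero,a),op(e,e),zero),h(op(zero,a),op(e,e),zero)),h(op(zero,a),op(e,e),zero)),h(h(op(zero,a),op(e,e),zero),op(h(op(zero,a),op(e,e),zero),h(op(zero,a),op(e,e),zero)),a),h(op(h(op(zero,a),op(e,e),zero),h(op(zero,a),op(e,e),zero)),e,e)), V := op(h(op(zero,a),op(e,e),zero),h(op(zero,a),op(e,e),zero)).
Delete trivial equation a =?= a.
No equations remain and no clash or occurs-check failure arose, so a unifier exists.

YES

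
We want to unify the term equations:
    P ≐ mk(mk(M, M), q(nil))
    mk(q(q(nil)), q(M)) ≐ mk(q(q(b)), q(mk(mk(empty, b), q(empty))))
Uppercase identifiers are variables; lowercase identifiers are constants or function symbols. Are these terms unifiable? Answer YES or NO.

Bind P := mk(mk(M, M), q(nil)); no other remaining equation mentions P.
Decompose mk/2: q(q(nil)) ≐ q(q(b)),  q(M) ≐ q(mk(mk(empty, b), q(empty))).
Decompose q/1: q(nil) ≐ q(b).
Decompose q/1: nil ≐ b.
Clash: constants nil and b differ; no unifier exists.

NO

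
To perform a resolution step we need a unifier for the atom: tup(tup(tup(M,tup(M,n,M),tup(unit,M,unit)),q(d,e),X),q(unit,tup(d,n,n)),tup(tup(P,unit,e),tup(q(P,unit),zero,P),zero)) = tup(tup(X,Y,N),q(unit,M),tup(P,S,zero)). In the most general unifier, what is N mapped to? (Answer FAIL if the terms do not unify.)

FAIL

Decompose tup/3: tup(tup(M,tup(M,n,M),tup(unit,M,unit)),q(d,e),X) = tup(X,Y,N),  q(unit,tup(d,n,n)) = q(unit,M),  tup(tup(P,unit,e),tup(q(P,unit),zero,P),zero) = tup(P,S,zero).
Decompose tup/3: tup(M,tup(M,n,M),tup(unit,M,unit)) = X,  q(d,e) = Y,  X = N.
Bind X := tup(M,tup(M,n,M),tup(unit,M,unit)); substituting into the one remaining equation that mentions X gives: tup(M,tup(M,n,M),tup(unit,M,unit)) = N.
Bind Y := q(d,e); no other remaining equation mentions Y.
Bind N := tup(M,tup(M,n,M),tup(unit,M,unit)); no other remaining equation mentions N.
Decompose q/2: unit = unit,  tup(d,n,n) = M.
Delete trivial equation unit = unit.
Bind M := tup(d,n,n); no other remaining equation mentions M. Substituting into the earlier bindings gives X := tup(tup(d,n,n),tup(tup(d,n,n),n,tup(d,n,n)),tup(unit,tup(d,n,n),unit)), N := tup(tup(d,n,n),tup(tup(d,n,n),n,tup(d,n,n)),tup(unit,tup(d,n,n),unit)).
Decompose tup/3: tup(P,unit,e) = P,  tup(q(P,unit),zero,P) = S,  zero = zero.
Occurs check fails: P occurs in tup(P,unit,e); the equation P = tup(P,unit,e) has no finite solution.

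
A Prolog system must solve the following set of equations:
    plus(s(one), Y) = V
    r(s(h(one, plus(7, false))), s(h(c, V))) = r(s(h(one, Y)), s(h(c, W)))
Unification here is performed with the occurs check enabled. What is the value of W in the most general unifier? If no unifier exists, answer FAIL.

Bind V := plus(s(one), Y); substituting into the remaining equation gives: r(s(h(one, plus(7, false))), s(h(c, plus(s(one), Y)))) = r(s(h(one, Y)), s(h(c, W))).
Decompose r/2: s(h(one, plus(7, false))) = s(h(one, Y)),  s(h(c, plus(s(one), Y))) = s(h(c, W)).
Decompose s/1: h(one, plus(7, false)) = h(one, Y).
Decompose h/2: one = one,  plus(7, false) = Y.
Delete trivial equation one = one.
Bind Y := plus(7, false); substituting into the remaining equation gives: s(h(c, plus(s(one), plus(7, false)))) = s(h(c, W)). Substituting into the earlier binding gives V := plus(s(one), plus(7, false)).
Decompose s/1: h(c, plus(s(one), plus(7, false))) = h(c, W).
Decompose h/2: c = c,  plus(s(one), plus(7, false)) = W.
Delete trivial equation c = c.
Bind W := plus(s(one), plus(7, false)).
MGU = { V ↦ plus(s(one), plus(7, false)), Y ↦ plus(7, false), W ↦ plus(s(one), plus(7, false)) }, so W ↦ plus(s(one), plus(7, false)).

plus(s(one), plus(7, false))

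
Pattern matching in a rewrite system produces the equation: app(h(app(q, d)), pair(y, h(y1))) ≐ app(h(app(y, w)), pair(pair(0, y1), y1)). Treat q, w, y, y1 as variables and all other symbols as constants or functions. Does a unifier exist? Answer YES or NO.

NO

Decompose app/2: h(app(q, d)) ≐ h(app(y, w)),  pair(y, h(y1)) ≐ pair(pair(0, y1), y1).
Decompose h/1: app(q, d) ≐ app(y, w).
Decompose app/2: q ≐ y,  d ≐ w.
Bind q := y; no other remaining equation mentions q.
Bind w := d; no other remaining equation mentions w.
Decompose pair/2: y ≐ pair(0, y1),  h(y1) ≐ y1.
Bind y := pair(0, y1); no other remaining equation mentions y. Substituting into the earlier binding gives q := pair(0, y1).
Occurs check fails: y1 occurs in h(y1); the equation y1 ≐ h(y1) has no finite solution.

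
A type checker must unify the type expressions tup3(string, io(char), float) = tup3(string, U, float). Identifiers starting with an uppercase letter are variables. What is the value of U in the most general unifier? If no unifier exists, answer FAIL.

io(char)

Decompose tup3/3: string = string,  io(char) = U,  float = float.
Delete trivial equation string = string.
Bind U := io(char); no other remaining equation mentions U.
Delete trivial equation float = float.
MGU = { U -> io(char) }, so U -> io(char).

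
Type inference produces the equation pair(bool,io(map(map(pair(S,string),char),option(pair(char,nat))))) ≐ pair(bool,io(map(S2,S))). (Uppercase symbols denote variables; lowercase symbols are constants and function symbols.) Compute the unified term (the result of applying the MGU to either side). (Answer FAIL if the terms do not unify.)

Decompose pair/2: bool ≐ bool,  io(map(map(pair(S,string),char),option(pair(char,nat)))) ≐ io(map(S2,S)).
Delete trivial equation bool ≐ bool.
Decompose io/1: map(map(pair(S,string),char),option(pair(char,nat))) ≐ map(S2,S).
Decompose map/2: map(pair(S,string),char) ≐ S2,  option(pair(char,nat)) ≐ S.
Bind S2 := map(pair(S,string),char); no other remaining equation mentions S2.
Bind S := option(pair(char,nat)). Substituting into the earlier binding gives S2 := map(pair(option(pair(char,nat)),string),char).
Applying the MGU to either side gives pair(bool,io(map(map(pair(option(pair(char,nat)),string),char),option(pair(char,nat))))).

pair(bool,io(map(map(pair(option(pair(char,nat)),string),char),option(pair(char,nat)))))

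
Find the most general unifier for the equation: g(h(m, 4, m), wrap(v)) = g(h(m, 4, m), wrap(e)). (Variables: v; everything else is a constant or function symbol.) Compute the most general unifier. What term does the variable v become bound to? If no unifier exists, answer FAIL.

Decompose g/2: h(m, 4, m) = h(m, 4, m),  wrap(v) = wrap(e).
Delete trivial equation h(m, 4, m) = h(m, 4, m).
Decompose wrap/1: v = e.
Bind v := e.
MGU = { v := e }, so v := e.

e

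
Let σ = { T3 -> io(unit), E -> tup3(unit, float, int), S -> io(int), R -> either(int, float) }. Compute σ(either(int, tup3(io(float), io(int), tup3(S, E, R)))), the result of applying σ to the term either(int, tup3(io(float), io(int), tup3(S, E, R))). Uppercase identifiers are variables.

either(int, tup3(io(float), io(int), tup3(io(int), tup3(unit, float, int), either(int, float))))

Replace each occurrence of E with tup3(unit, float, int).
Replace each occurrence of S with io(int).
Replace each occurrence of R with either(int, float).
Result: either(int, tup3(io(float), io(int), tup3(io(int), tup3(unit, float, int), either(int, float)))).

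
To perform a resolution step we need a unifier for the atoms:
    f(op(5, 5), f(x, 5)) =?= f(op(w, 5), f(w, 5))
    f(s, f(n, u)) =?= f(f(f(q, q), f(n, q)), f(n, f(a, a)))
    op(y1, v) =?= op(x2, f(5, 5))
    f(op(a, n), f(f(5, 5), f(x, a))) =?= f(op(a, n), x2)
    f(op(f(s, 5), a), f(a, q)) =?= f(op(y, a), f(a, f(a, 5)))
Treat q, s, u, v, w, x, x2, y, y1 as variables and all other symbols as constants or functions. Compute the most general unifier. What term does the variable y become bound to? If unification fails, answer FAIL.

Decompose f/2: op(5, 5) =?= op(w, 5),  f(x, 5) =?= f(w, 5).
Decompose op/2: 5 =?= w,  5 =?= 5.
Bind w := 5; substituting into the one remaining equation that mentions w gives: f(x, 5) =?= f(5, 5).
Delete trivial equation 5 =?= 5.
Decompose f/2: x =?= 5,  5 =?= 5.
Bind x := 5; substituting into the one remaining equation that mentions x gives: f(op(a, n), f(f(5, 5), f(5, a))) =?= f(op(a, n), x2).
Delete trivial equation 5 =?= 5.
Decompose f/2: s =?= f(f(q, q), f(n, q)),  f(n, u) =?= f(n, f(a, a)).
Bind s := f(f(q, q), f(n, q)); substituting into the one remaining equation that mentions s gives: f(op(f(f(f(q, q), f(n, q)), 5), a), f(a, q)) =?= f(op(y, a), f(a, f(a, 5))).
Decompose f/2: n =?= n,  u =?= f(a, a).
Delete trivial equation n =?= n.
Bind u := f(a, a); no other remaining equation mentions u.
Decompose op/2: y1 =?= x2,  v =?= f(5, 5).
Bind y1 := x2; no other remaining equation mentions y1.
Bind v := f(5, 5); no other remaining equation mentions v.
Decompose f/2: op(a, n) =?= op(a, n),  f(f(5, 5), f(5, a)) =?= x2.
Delete trivial equation op(a, n) =?= op(a, n).
Bind x2 := f(f(5, 5), f(5, a)); no other remaining equation mentions x2. Substituting into the earlier binding gives y1 := f(f(5, 5), f(5, a)).
Decompose f/2: op(f(f(f(q, q), f(n, q)), 5), a) =?= op(y, a),  f(a, q) =?= f(a, f(a, 5)).
Decompose op/2: f(f(f(q, q), f(n, q)), 5) =?= y,  a =?= a.
Bind y := f(f(f(q, q), f(n, q)), 5); no other remaining equation mentions y.
Delete trivial equation a =?= a.
Decompose f/2: a =?= a,  q =?= f(a, 5).
Delete trivial equation a =?= a.
Bind q := f(a, 5). Substituting into the earlier bindings gives s := f(f(f(a, 5), f(a, 5)), f(n, f(a, 5))), y := f(f(f(f(a, 5), f(a, 5)), f(n, f(a, 5))), 5).
MGU = { w := 5, x := 5, s := f(f(f(a, 5), f(a, 5)), f(n, f(a, 5))), u := f(a, a), y1 := f(f(5, 5), f(5, a)), v := f(5, 5), x2 := f(f(5, 5), f(5, a)), y := f(f(f(f(a, 5), f(a, 5)), f(n, f(a, 5))), 5), q := f(a, 5) }, so y := f(f(f(f(a, 5), f(a, 5)), f(n, f(a, 5))), 5).

f(f(f(f(a, 5), f(a, 5)), f(n, f(a, 5))), 5)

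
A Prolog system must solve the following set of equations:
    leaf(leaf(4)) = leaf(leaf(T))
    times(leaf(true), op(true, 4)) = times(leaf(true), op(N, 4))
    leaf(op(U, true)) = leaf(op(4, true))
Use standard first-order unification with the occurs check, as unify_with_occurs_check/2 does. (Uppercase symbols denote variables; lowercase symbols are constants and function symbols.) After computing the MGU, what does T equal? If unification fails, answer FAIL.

4

Decompose leaf/1: leaf(4) = leaf(T).
Decompose leaf/1: 4 = T.
Bind T := 4; no other remaining equation mentions T.
Decompose times/2: leaf(true) = leaf(true),  op(true, 4) = op(N, 4).
Delete trivial equation leaf(true) = leaf(true).
Decompose op/2: true = N,  4 = 4.
Bind N := true; no other remaining equation mentions N.
Delete trivial equation 4 = 4.
Decompose leaf/1: op(U, true) = op(4, true).
Decompose op/2: U = 4,  true = true.
Bind U := 4; no other remaining equation mentions U.
Delete trivial equation true = true.
MGU = { T -> 4, N -> true, U -> 4 }, so T -> 4.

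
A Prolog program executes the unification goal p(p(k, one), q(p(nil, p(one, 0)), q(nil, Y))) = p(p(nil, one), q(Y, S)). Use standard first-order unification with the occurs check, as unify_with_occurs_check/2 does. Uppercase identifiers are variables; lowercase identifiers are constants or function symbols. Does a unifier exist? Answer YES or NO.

Decompose p/2: p(k, one) = p(nil, one),  q(p(nil, p(one, 0)), q(nil, Y)) = q(Y, S).
Decompose p/2: k = nil,  one = one.
Clash: constants k and nil differ; no unifier exists.

NO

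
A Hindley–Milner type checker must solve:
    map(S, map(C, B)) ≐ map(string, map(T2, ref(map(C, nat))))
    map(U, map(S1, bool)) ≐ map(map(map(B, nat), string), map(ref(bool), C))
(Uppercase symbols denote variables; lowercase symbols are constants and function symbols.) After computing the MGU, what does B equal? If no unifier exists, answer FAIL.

Decompose map/2: S ≐ string,  map(C, B) ≐ map(T2, ref(map(C, nat))).
Bind S := string; no other remaining equation mentions S.
Decompose map/2: C ≐ T2,  B ≐ ref(map(C, nat)).
Bind C := T2; substituting into the remaining equations gives: B ≐ ref(map(T2, nat)),  map(U, map(S1, bool)) ≐ map(map(map(B, nat), string), map(ref(bool), T2)).
Bind B := ref(map(T2, nat)); substituting into the remaining equation gives: map(U, map(S1, bool)) ≐ map(map(map(ref(map(T2, nat)), nat), string), map(ref(bool), T2)).
Decompose map/2: U ≐ map(map(ref(map(T2, nat)), nat), string),  map(S1, bool) ≐ map(ref(bool), T2).
Bind U := map(map(ref(map(T2, nat)), nat), string); no other remaining equation mentions U.
Decompose map/2: S1 ≐ ref(bool),  bool ≐ T2.
Bind S1 := ref(bool); no other remaining equation mentions S1.
Bind T2 := bool. Substituting into the earlier bindings gives C := bool, B := ref(map(bool, nat)), U := map(map(ref(map(bool, nat)), nat), string).
MGU = { S -> string, C -> bool, B -> ref(map(bool, nat)), U -> map(map(ref(map(bool, nat)), nat), string), S1 -> ref(bool), T2 -> bool }, so B -> ref(map(bool, nat)).

ref(map(bool, nat))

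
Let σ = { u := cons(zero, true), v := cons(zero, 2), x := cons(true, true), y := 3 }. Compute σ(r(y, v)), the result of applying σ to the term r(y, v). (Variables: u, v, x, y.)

Replace each occurrence of v with cons(zero, 2).
Replace each occurrence of y with 3.
Result: r(3, cons(zero, 2)).

r(3, cons(zero, 2))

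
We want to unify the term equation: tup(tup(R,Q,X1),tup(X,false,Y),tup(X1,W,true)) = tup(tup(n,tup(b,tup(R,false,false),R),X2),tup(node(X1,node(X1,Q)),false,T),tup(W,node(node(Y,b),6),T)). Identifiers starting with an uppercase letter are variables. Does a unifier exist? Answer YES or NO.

Decompose tup/3: tup(R,Q,X1) = tup(n,tup(b,tup(R,false,false),R),X2),  tup(X,false,Y) = tup(node(X1,node(X1,Q)),false,T),  tup(X1,W,true) = tup(W,node(node(Y,b),6),T).
Decompose tup/3: R = n,  Q = tup(b,tup(R,false,false),R),  X1 = X2.
Bind R := n; substituting into the one remaining equation that mentions R gives: Q = tup(b,tup(n,false,false),n).
Bind Q := tup(b,tup(n,false,false),n); substituting into the one remaining equation that mentions Q gives: tup(X,false,Y) = tup(node(X1,node(X1,tup(b,tup(n,false,false),n))),false,T).
Bind X1 := X2; substituting into the remaining equations gives: tup(X,false,Y) = tup(node(X2,node(X2,tup(b,tup(n,false,false),n))),false,T),  tup(X2,W,true) = tup(W,node(node(Y,b),6),T).
Decompose tup/3: X = node(X2,node(X2,tup(b,tup(n,false,false),n))),  false = false,  Y = T.
Bind X := node(X2,node(X2,tup(b,tup(n,false,false),n))); no other remaining equation mentions X.
Delete trivial equation false = false.
Bind Y := T; substituting into the remaining equation gives: tup(X2,W,true) = tup(W,node(node(T,b),6),T).
Decompose tup/3: X2 = W,  W = node(node(T,b),6),  true = T.
Bind X2 := W; no other remaining equation mentions X2. Substituting into the earlier bindings gives X1 := W, X := node(W,node(W,tup(b,tup(n,false,false),n))).
Bind W := node(node(T,b),6); no other remaining equation mentions W. Substituting into the earlier bindings gives X1 := node(node(T,b),6), X := node(node(node(T,b),6),node(node(node(T,b),6),tup(b,tup(n,false,false),n))), X2 := node(node(T,b),6).
Bind T := true. Substituting into the earlier bindings gives X1 := node(node(true,b),6), X := node(node(node(true,b),6),node(node(node(true,b),6),tup(b,tup(n,false,false),n))), Y := true, X2 := node(node(true,b),6), W := node(node(true,b),6).
No equations remain and no clash or occurs-check failure arose, so a unifier exists.

YES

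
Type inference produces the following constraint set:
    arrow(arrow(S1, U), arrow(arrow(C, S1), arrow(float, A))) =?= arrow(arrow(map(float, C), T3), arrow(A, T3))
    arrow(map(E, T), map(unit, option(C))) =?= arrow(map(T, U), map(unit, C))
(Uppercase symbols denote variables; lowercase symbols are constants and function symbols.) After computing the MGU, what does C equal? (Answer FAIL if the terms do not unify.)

FAIL

Decompose arrow/2: arrow(S1, U) =?= arrow(map(float, C), T3),  arrow(arrow(C, S1), arrow(float, A)) =?= arrow(A, T3).
Decompose arrow/2: S1 =?= map(float, C),  U =?= T3.
Bind S1 := map(float, C); substituting into the one remaining equation that mentions S1 gives: arrow(arrow(C, map(float, C)), arrow(float, A)) =?= arrow(A, T3).
Bind U := T3; substituting into the one remaining equation that mentions U gives: arrow(map(E, T), map(unit, option(C))) =?= arrow(map(T, T3), map(unit, C)).
Decompose arrow/2: arrow(C, map(float, C)) =?= A,  arrow(float, A) =?= T3.
Bind A := arrow(C, map(float, C)); substituting into the one remaining equation that mentions A gives: arrow(float, arrow(C, map(float, C))) =?= T3.
Bind T3 := arrow(float, arrow(C, map(float, C))); substituting into the remaining equation gives: arrow(map(E, T), map(unit, option(C))) =?= arrow(map(T, arrow(float, arrow(C, map(float, C)))), map(unit, C)). Substituting into the earlier binding gives U := arrow(float, arrow(C, map(float, C))).
Decompose arrow/2: map(E, T) =?= map(T, arrow(float, arrow(C, map(float, C)))),  map(unit, option(C)) =?= map(unit, C).
Decompose map/2: E =?= T,  T =?= arrow(float, arrow(C, map(float, C))).
Bind E := T; no other remaining equation mentions E.
Bind T := arrow(float, arrow(C, map(float, C))); no other remaining equation mentions T. Substituting into the earlier binding gives E := arrow(float, arrow(C, map(float, C))).
Decompose map/2: unit =?= unit,  option(C) =?= C.
Delete trivial equation unit =?= unit.
Occurs check fails: C occurs in option(C); the equation C =?= option(C) has no finite solution.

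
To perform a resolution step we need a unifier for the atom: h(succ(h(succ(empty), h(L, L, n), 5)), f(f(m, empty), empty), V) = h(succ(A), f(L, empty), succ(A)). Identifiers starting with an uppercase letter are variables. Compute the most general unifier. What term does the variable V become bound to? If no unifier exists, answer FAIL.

Decompose h/3: succ(h(succ(empty), h(L, L, n), 5)) = succ(A),  f(f(m, empty), empty) = f(L, empty),  V = succ(A).
Decompose succ/1: h(succ(empty), h(L, L, n), 5) = A.
Bind A := h(succ(empty), h(L, L, n), 5); substituting into the one remaining equation that mentions A gives: V = succ(h(succ(empty), h(L, L, n), 5)).
Decompose f/2: f(m, empty) = L,  empty = empty.
Bind L := f(m, empty); substituting into the one remaining equation that mentions L gives: V = succ(h(succ(empty), h(f(m, empty), f(m, empty), n), 5)). Substituting into the earlier binding gives A := h(succ(empty), h(f(m, empty), f(m, empty), n), 5).
Delete trivial equation empty = empty.
Bind V := succ(h(succ(empty), h(f(m, empty), f(m, empty), n), 5)).
MGU = { A -> h(succ(empty), h(f(m, empty), f(m, empty), n), 5), L -> f(m, empty), V -> succ(h(succ(empty), h(f(m, empty), f(m, empty), n), 5)) }, so V -> succ(h(succ(empty), h(f(m, empty), f(m, empty), n), 5)).

succ(h(succ(empty), h(f(m, empty), f(m, empty), n), 5))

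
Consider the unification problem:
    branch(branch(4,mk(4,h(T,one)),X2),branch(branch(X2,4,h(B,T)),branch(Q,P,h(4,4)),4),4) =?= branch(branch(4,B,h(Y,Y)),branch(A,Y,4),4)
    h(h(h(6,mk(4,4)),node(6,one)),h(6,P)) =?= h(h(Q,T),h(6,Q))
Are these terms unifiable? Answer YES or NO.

Decompose branch/3: branch(4,mk(4,h(T,one)),X2) =?= branch(4,B,h(Y,Y)),  branch(branch(X2,4,h(B,T)),branch(Q,P,h(4,4)),4) =?= branch(A,Y,4),  4 =?= 4.
Decompose branch/3: 4 =?= 4,  mk(4,h(T,one)) =?= B,  X2 =?= h(Y,Y).
Delete trivial equation 4 =?= 4.
Bind B := mk(4,h(T,one)); substituting into the one remaining equation that mentions B gives: branch(branch(X2,4,h(mk(4,h(T,one)),T)),branch(Q,P,h(4,4)),4) =?= branch(A,Y,4).
Bind X2 := h(Y,Y); substituting into the one remaining equation that mentions X2 gives: branch(branch(h(Y,Y),4,h(mk(4,h(T,one)),T)),branch(Q,P,h(4,4)),4) =?= branch(A,Y,4).
Decompose branch/3: branch(h(Y,Y),4,h(mk(4,h(T,one)),T)) =?= A,  branch(Q,P,h(4,4)) =?= Y,  4 =?= 4.
Bind A := branch(h(Y,Y),4,h(mk(4,h(T,one)),T)); no other remaining equation mentions A.
Bind Y := branch(Q,P,h(4,4)); no other remaining equation mentions Y. Substituting into the earlier bindings gives X2 := h(branch(Q,P,h(4,4)),branch(Q,P,h(4,4))), A := branch(h(branch(Q,P,h(4,4)),branch(Q,P,h(4,4))),4,h(mk(4,h(T,one)),T)).
Delete trivial equation 4 =?= 4.
Delete trivial equation 4 =?= 4.
Decompose h/2: h(h(6,mk(4,4)),node(6,one)) =?= h(Q,T),  h(6,P) =?= h(6,Q).
Decompose h/2: h(6,mk(4,4)) =?= Q,  node(6,one) =?= T.
Bind Q := h(6,mk(4,4)); substituting into the one remaining equation that mentions Q gives: h(6,P) =?= h(6,h(6,mk(4,4))). Substituting into the earlier bindings gives X2 := h(branch(h(6,mk(4,4)),P,h(4,4)),branch(h(6,mk(4,4)),P,h(4,4))), A := branch(h(branch(h(6,mk(4,4)),P,h(4,4)),branch(h(6,mk(4,4)),P,h(4,4))),4,h(mk(4,h(T,one)),T)), Y := branch(h(6,mk(4,4)),P,h(4,4)).
Bind T := node(6,one); no other remaining equation mentions T. Substituting into the earlier bindings gives B := mk(4,h(node(6,one),one)), A := branch(h(branch(h(6,mk(4,4)),P,h(4,4)),branch(h(6,mk(4,4)),P,h(4,4))),4,h(mk(4,h(node(6,one),one)),node(6,one))).
Decompose h/2: 6 =?= 6,  P =?= h(6,mk(4,4)).
Delete trivial equation 6 =?= 6.
Bind P := h(6,mk(4,4)). Substituting into the earlier bindings gives X2 := h(branch(h(6,mk(4,4)),h(6,mk(4,4)),h(4,4)),branch(h(6,mk(4,4)),h(6,mk(4,4)),h(4,4))), A := branch(h(branch(h(6,mk(4,4)),h(6,mk(4,4)),h(4,4)),branch(h(6,mk(4,4)),h(6,mk(4,4)),h(4,4))),4,h(mk(4,h(node(6,one),one)),node(6,one))), Y := branch(h(6,mk(4,4)),h(6,mk(4,4)),h(4,4)).
No equations remain and no clash or occurs-check failure arose, so a unifier exists.

YES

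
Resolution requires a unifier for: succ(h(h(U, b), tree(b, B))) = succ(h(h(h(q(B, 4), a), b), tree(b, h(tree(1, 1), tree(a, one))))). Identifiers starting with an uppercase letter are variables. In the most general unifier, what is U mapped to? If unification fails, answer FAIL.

h(q(h(tree(1, 1), tree(a, one)), 4), a)

Decompose succ/1: h(h(U, b), tree(b, B)) = h(h(h(q(B, 4), a), b), tree(b, h(tree(1, 1), tree(a, one)))).
Decompose h/2: h(U, b) = h(h(q(B, 4), a), b),  tree(b, B) = tree(b, h(tree(1, 1), tree(a, one))).
Decompose h/2: U = h(q(B, 4), a),  b = b.
Bind U := h(q(B, 4), a); no other remaining equation mentions U.
Delete trivial equation b = b.
Decompose tree/2: b = b,  B = h(tree(1, 1), tree(a, one)).
Delete trivial equation b = b.
Bind B := h(tree(1, 1), tree(a, one)). Substituting into the earlier binding gives U := h(q(h(tree(1, 1), tree(a, one)), 4), a).
MGU = { U -> h(q(h(tree(1, 1), tree(a, one)), 4), a), B -> h(tree(1, 1), tree(a, one)) }, so U -> h(q(h(tree(1, 1), tree(a, one)), 4), a).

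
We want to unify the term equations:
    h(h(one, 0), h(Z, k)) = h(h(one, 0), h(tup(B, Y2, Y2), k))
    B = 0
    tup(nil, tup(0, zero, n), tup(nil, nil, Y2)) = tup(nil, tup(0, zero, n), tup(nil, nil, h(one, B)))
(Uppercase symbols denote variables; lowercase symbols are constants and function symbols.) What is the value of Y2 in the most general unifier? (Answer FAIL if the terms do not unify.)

h(one, 0)

Decompose h/2: h(one, 0) = h(one, 0),  h(Z, k) = h(tup(B, Y2, Y2), k).
Delete trivial equation h(one, 0) = h(one, 0).
Decompose h/2: Z = tup(B, Y2, Y2),  k = k.
Bind Z := tup(B, Y2, Y2); no other remaining equation mentions Z.
Delete trivial equation k = k.
Bind B := 0; substituting into the remaining equation gives: tup(nil, tup(0, zero, n), tup(nil, nil, Y2)) = tup(nil, tup(0, zero, n), tup(nil, nil, h(one, 0))). Substituting into the earlier binding gives Z := tup(0, Y2, Y2).
Decompose tup/3: nil = nil,  tup(0, zero, n) = tup(0, zero, n),  tup(nil, nil, Y2) = tup(nil, nil, h(one, 0)).
Delete trivial equation nil = nil.
Delete trivial equation tup(0, zero, n) = tup(0, zero, n).
Decompose tup/3: nil = nil,  nil = nil,  Y2 = h(one, 0).
Delete trivial equation nil = nil.
Delete trivial equation nil = nil.
Bind Y2 := h(one, 0). Substituting into the earlier binding gives Z := tup(0, h(one, 0), h(one, 0)).
MGU = { Z := tup(0, h(one, 0), h(one, 0)), B := 0, Y2 := h(one, 0) }, so Y2 := h(one, 0).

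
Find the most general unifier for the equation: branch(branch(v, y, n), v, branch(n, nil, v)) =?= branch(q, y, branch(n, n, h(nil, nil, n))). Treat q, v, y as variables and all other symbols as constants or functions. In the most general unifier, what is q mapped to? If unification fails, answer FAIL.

FAIL

Decompose branch/3: branch(v, y, n) =?= q,  v =?= y,  branch(n, nil, v) =?= branch(n, n, h(nil, nil, n)).
Bind q := branch(v, y, n); no other remaining equation mentions q.
Bind v := y; substituting into the remaining equation gives: branch(n, nil, y) =?= branch(n, n, h(nil, nil, n)). Substituting into the earlier binding gives q := branch(y, y, n).
Decompose branch/3: n =?= n,  nil =?= n,  y =?= h(nil, nil, n).
Delete trivial equation n =?= n.
Clash: constants nil and n differ; no unifier exists.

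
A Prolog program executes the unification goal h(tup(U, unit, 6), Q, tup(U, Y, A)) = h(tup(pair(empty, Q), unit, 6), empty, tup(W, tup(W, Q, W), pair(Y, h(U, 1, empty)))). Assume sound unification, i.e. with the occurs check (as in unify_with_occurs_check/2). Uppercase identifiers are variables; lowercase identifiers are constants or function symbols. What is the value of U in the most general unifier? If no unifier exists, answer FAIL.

pair(empty, empty)

Decompose h/3: tup(U, unit, 6) = tup(pair(empty, Q), unit, 6),  Q = empty,  tup(U, Y, A) = tup(W, tup(W, Q, W), pair(Y, h(U, 1, empty))).
Decompose tup/3: U = pair(empty, Q),  unit = unit,  6 = 6.
Bind U := pair(empty, Q); substituting into the one remaining equation that mentions U gives: tup(pair(empty, Q), Y, A) = tup(W, tup(W, Q, W), pair(Y, h(pair(empty, Q), 1, empty))).
Delete trivial equation unit = unit.
Delete trivial equation 6 = 6.
Bind Q := empty; substituting into the remaining equation gives: tup(pair(empty, empty), Y, A) = tup(W, tup(W, empty, W), pair(Y, h(pair(empty, empty), 1, empty))). Substituting into the earlier binding gives U := pair(empty, empty).
Decompose tup/3: pair(empty, empty) = W,  Y = tup(W, empty, W),  A = pair(Y, h(pair(empty, empty), 1, empty)).
Bind W := pair(empty, empty); substituting into the one remaining equation that mentions W gives: Y = tup(pair(empty, empty), empty, pair(empty, empty)).
Bind Y := tup(pair(empty, empty), empty, pair(empty, empty)); substituting into the remaining equation gives: A = pair(tup(pair(empty, empty), empty, pair(empty, empty)), h(pair(empty, empty), 1, empty)).
Bind A := pair(tup(pair(empty, empty), empty, pair(empty, empty)), h(pair(empty, empty), 1, empty)).
MGU = { U -> pair(empty, empty), Q -> empty, W -> pair(empty, empty), Y -> tup(pair(empty, empty), empty, pair(empty, empty)), A -> pair(tup(pair(empty, empty), empty, pair(empty, empty)), h(pair(empty, empty), 1, empty)) }, so U -> pair(empty, empty).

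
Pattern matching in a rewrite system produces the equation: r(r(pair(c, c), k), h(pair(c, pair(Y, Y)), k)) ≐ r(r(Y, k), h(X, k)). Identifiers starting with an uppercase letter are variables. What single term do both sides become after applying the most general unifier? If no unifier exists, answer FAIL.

Decompose r/2: r(pair(c, c), k) ≐ r(Y, k),  h(pair(c, pair(Y, Y)), k) ≐ h(X, k).
Decompose r/2: pair(c, c) ≐ Y,  k ≐ k.
Bind Y := pair(c, c); substituting into the one remaining equation that mentions Y gives: h(pair(c, pair(pair(c, c), pair(c, c))), k) ≐ h(X, k).
Delete trivial equation k ≐ k.
Decompose h/2: pair(c, pair(pair(c, c), pair(c, c))) ≐ X,  k ≐ k.
Bind X := pair(c, pair(pair(c, c), pair(c, c))); no other remaining equation mentions X.
Delete trivial equation k ≐ k.
Applying the MGU to either side gives r(r(pair(c, c), k), h(pair(c, pair(pair(c, c), pair(c, c))), k)).

r(r(pair(c, c), k), h(pair(c, pair(pair(c, c), pair(c, c))), k))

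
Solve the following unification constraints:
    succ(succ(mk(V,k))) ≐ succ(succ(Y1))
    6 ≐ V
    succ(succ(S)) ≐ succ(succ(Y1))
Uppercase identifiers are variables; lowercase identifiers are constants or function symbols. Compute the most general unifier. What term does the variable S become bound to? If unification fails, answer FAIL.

mk(6,k)

Decompose succ/1: succ(mk(V,k)) ≐ succ(Y1).
Decompose succ/1: mk(V,k) ≐ Y1.
Bind Y1 := mk(V,k); substituting into the one remaining equation that mentions Y1 gives: succ(succ(S)) ≐ succ(succ(mk(V,k))).
Bind V := 6; substituting into the remaining equation gives: succ(succ(S)) ≐ succ(succ(mk(6,k))). Substituting into the earlier binding gives Y1 := mk(6,k).
Decompose succ/1: succ(S) ≐ succ(mk(6,k)).
Decompose succ/1: S ≐ mk(6,k).
Bind S := mk(6,k).
MGU = { Y1 -> mk(6,k), V -> 6, S -> mk(6,k) }, so S -> mk(6,k).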